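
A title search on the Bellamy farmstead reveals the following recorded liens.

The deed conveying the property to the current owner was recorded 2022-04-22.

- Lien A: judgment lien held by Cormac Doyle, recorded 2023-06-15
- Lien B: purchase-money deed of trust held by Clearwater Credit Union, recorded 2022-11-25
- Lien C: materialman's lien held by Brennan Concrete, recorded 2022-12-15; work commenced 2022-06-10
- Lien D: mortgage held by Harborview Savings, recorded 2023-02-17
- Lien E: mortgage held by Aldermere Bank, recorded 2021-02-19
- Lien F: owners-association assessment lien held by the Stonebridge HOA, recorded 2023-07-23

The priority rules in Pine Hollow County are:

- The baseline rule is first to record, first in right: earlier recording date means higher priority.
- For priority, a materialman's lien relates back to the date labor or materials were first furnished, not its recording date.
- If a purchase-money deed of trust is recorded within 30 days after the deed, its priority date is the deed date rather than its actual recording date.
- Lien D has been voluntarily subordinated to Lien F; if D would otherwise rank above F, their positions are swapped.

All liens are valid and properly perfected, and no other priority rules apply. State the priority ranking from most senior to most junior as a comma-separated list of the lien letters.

E, C, B, F, A, D

First, effective dates: B was recorded 217 days after the deed — beyond 30 days — so no relation-back applies; C's effective date is 2022-06-10, when work began.
By effective date: E (2021-02-19), C (2022-06-10), B (2022-11-25), D (2023-02-17), A (2023-06-15), F (2023-07-23).
D is senior to F before the subordination, so the two trade places.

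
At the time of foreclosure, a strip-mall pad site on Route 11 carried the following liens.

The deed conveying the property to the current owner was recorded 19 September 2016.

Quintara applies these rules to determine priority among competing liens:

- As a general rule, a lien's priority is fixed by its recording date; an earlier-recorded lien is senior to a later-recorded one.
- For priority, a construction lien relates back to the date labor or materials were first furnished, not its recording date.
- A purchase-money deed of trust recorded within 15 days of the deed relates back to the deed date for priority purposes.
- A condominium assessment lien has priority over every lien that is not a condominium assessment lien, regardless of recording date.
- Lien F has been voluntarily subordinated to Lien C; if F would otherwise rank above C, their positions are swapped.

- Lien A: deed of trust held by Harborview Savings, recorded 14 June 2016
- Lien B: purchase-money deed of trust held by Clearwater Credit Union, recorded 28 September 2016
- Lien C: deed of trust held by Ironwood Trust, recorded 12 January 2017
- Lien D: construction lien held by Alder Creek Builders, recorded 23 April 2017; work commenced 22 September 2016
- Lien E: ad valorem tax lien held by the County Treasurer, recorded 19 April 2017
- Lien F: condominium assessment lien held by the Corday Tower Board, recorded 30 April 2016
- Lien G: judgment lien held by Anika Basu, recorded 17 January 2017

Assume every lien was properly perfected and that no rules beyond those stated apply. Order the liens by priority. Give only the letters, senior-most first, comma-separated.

C, A, B, D, F, G, E

Effective dates after the stated exceptions: B's effective date is the deed date, 19 September 2016; D is treated as recorded 22 September 2016, the work-commencement date.
F is a condominium assessment lien, so it outranks all other liens regardless of date.
The other liens, earliest effective date first: A (14 June 2016), B (19 September 2016), D (22 September 2016), C (12 January 2017), G (17 January 2017), E (19 April 2017).
F would otherwise be senior to C, so under the subordination agreement F and C exchange positions.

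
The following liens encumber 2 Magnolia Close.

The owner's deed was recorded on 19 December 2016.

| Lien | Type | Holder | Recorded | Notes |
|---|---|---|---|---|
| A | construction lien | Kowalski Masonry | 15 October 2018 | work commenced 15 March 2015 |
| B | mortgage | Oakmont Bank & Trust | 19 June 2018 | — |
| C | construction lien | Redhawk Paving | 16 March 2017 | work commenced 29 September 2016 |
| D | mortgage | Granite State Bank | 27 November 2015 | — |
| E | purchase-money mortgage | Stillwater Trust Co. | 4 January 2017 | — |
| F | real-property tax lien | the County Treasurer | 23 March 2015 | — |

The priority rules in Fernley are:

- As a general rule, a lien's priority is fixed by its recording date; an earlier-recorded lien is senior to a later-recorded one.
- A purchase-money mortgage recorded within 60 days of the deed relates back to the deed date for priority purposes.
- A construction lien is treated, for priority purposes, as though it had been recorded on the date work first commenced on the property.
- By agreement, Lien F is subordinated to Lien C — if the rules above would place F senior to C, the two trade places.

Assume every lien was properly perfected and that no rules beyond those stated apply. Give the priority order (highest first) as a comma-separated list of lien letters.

Effective dates after the stated exceptions: A's effective date is 15 March 2015, when work began; C is treated as recorded 29 September 2016, the work-commencement date; E's effective date is the deed date, 19 December 2016.
Ordering by effective date: A (15 March 2015), F (23 March 2015), D (27 November 2015), C (29 September 2016), E (19 December 2016), B (19 June 2018).
F is senior to C before the subordination, so the two trade places.

A, C, D, F, E, B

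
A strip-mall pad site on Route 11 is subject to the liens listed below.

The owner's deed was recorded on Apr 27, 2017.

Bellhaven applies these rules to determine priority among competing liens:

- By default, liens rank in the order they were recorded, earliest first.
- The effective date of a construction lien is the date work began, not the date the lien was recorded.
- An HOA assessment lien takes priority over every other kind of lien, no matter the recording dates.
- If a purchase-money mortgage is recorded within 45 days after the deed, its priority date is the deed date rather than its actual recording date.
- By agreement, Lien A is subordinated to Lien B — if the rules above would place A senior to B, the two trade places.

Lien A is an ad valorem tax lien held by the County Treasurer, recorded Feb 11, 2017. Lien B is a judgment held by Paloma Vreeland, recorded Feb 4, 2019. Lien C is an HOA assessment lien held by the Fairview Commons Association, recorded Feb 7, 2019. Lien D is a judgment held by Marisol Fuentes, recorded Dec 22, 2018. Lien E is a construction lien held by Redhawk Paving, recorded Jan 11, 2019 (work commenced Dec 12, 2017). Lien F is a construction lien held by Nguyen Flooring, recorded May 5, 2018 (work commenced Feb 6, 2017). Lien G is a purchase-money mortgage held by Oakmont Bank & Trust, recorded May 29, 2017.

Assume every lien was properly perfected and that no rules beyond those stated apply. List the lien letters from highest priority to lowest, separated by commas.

C, F, B, G, E, D, A

First, effective dates: E's effective date is Dec 12, 2017, when work began; F's effective date is Feb 6, 2017, when work began; G's effective date is the deed date, Apr 27, 2017.
As an HOA assessment lien, C is senior to every other lien.
Among the remaining liens, by effective date: F (Feb 6, 2017), A (Feb 11, 2017), G (Apr 27, 2017), E (Dec 12, 2017), D (Dec 22, 2018), B (Feb 4, 2019).
A is senior to B before the subordination, so the two trade places.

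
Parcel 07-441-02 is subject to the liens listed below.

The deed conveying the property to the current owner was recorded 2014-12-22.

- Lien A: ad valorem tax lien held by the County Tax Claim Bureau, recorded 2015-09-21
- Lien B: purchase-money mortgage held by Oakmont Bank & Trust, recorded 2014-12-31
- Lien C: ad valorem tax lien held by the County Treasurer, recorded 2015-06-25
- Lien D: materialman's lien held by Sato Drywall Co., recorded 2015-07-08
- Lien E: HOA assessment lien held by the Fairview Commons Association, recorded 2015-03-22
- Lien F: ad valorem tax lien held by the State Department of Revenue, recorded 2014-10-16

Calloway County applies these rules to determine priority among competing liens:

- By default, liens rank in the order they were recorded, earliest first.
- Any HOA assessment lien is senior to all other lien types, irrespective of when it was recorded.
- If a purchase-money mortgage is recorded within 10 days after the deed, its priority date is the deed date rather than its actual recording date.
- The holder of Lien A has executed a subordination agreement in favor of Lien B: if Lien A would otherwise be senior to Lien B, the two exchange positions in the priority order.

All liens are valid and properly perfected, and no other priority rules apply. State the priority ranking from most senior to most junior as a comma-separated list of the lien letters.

E, F, B, C, D, A

First, effective dates: B relates back to the deed date 2014-12-22.
E is an HOA assessment lien and takes priority over every other lien.
The other liens, earliest effective date first: F (2014-10-16), B (2014-12-22), C (2015-06-25), D (2015-07-08), A (2015-09-21).
A is already junior to B, so the subordination agreement changes nothing.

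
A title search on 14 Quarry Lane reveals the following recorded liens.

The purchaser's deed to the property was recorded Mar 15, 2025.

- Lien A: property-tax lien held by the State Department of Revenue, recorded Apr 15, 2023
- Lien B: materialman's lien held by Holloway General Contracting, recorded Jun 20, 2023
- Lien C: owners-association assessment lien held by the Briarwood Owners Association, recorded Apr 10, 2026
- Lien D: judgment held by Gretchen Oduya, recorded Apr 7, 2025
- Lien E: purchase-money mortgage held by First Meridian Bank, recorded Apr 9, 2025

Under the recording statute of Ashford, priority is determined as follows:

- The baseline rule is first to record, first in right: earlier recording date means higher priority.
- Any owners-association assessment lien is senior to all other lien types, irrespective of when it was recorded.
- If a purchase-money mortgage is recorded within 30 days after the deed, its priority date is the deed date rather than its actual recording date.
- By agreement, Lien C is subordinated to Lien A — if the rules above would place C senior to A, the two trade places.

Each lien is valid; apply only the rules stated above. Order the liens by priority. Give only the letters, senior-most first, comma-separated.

Effective dates after the stated exceptions: E's effective date is the deed date, Mar 15, 2025.
C, as an owners-association assessment lien, has superpriority and ranks first.
The other liens, earliest effective date first: A (Apr 15, 2023), B (Jun 20, 2023), E (Mar 15, 2025), D (Apr 7, 2025).
C is senior to A before the subordination, so the two trade places.

A, C, B, E, D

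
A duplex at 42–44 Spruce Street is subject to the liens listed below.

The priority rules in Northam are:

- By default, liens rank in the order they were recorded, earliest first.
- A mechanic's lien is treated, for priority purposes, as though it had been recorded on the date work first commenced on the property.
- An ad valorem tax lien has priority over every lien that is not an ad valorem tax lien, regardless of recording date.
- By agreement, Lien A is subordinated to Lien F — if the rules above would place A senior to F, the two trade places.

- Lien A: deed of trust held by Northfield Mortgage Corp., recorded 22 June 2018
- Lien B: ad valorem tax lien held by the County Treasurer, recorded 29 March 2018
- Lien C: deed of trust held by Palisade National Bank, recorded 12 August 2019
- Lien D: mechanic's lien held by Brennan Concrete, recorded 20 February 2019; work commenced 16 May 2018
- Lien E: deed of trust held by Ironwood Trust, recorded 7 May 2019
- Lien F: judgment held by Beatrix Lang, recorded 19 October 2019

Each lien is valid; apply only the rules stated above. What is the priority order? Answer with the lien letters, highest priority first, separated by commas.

Effective dates after the stated exceptions: D is treated as recorded 16 May 2018, the work-commencement date.
As an ad valorem tax lien, B is senior to every other lien.
The other liens, earliest effective date first: D (16 May 2018), A (22 June 2018), E (7 May 2019), C (12 August 2019), F (19 October 2019).
The subordination applies — A was senior to F — so A and F swap.

B, D, F, E, C, A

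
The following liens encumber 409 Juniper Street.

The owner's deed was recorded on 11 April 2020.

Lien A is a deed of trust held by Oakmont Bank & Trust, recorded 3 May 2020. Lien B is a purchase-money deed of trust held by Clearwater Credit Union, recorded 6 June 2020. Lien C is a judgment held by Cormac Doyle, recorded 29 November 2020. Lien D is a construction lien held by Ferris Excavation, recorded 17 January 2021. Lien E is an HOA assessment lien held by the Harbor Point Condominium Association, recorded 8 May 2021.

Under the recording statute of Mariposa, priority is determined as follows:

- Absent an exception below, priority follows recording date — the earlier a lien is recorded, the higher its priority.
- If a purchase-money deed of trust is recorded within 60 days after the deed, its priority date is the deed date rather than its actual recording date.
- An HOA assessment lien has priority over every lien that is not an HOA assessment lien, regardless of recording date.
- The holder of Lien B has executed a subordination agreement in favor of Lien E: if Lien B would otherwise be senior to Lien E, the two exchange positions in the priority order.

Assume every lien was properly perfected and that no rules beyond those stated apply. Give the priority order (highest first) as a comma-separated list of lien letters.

Effective dates: B's effective date is the deed date, 11 April 2020.
E is an HOA assessment lien and takes priority over every other lien.
Remaining liens by effective date: B (11 April 2020), A (3 May 2020), C (29 November 2020), D (17 January 2021).
B is already junior to E, so the subordination agreement changes nothing.

E, B, A, C, D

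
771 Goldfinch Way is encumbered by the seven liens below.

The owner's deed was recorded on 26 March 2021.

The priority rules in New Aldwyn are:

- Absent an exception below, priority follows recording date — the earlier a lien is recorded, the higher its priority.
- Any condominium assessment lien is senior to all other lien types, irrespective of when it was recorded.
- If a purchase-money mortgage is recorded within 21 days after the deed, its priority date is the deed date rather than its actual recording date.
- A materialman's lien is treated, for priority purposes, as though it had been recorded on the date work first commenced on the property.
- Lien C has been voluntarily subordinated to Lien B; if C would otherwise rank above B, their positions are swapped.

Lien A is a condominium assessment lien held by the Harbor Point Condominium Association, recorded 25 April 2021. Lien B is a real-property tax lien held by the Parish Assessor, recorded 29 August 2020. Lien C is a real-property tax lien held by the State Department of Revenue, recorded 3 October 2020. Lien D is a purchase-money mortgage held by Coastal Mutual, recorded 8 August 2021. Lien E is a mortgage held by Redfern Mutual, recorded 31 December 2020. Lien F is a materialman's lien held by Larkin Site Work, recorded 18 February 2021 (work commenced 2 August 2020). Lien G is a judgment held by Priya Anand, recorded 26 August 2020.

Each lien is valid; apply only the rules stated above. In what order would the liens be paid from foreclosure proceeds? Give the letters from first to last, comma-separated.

First, effective dates: D was recorded 135 days after the deed — beyond 21 days — so no relation-back applies; F relates back to 2 August 2020 (work commenced).
A is a condominium assessment lien, so it outranks all other liens regardless of date.
Among the remaining liens, by effective date: F (2 August 2020), G (26 August 2020), B (29 August 2020), C (3 October 2020), E (31 December 2020), D (8 August 2021).
C is already junior to B, so the subordination agreement changes nothing.

A, F, G, B, C, E, D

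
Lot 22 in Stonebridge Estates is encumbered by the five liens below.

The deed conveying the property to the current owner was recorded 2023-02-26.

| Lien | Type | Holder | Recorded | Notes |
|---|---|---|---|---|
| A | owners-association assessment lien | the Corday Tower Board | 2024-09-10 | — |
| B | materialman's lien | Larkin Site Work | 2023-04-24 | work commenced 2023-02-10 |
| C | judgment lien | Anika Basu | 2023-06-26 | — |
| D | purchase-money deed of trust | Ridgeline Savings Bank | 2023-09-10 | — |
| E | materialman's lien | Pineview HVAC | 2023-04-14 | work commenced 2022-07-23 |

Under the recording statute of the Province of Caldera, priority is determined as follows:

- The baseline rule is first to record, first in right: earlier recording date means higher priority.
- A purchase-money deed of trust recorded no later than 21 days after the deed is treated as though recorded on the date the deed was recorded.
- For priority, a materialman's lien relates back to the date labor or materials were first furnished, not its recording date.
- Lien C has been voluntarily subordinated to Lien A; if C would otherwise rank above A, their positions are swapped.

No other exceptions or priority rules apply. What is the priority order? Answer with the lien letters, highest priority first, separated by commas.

First, effective dates: B relates back to 2023-02-10 (work commenced); D was recorded 196 days after the deed, outside the 21-day window, so it keeps its recording date; E relates back to 2022-07-23 (work commenced).
By effective date: E (2022-07-23), B (2023-02-10), C (2023-06-26), D (2023-09-10), A (2024-09-10).
The subordination applies — C was senior to A — so C and A swap.

E, B, A, D, C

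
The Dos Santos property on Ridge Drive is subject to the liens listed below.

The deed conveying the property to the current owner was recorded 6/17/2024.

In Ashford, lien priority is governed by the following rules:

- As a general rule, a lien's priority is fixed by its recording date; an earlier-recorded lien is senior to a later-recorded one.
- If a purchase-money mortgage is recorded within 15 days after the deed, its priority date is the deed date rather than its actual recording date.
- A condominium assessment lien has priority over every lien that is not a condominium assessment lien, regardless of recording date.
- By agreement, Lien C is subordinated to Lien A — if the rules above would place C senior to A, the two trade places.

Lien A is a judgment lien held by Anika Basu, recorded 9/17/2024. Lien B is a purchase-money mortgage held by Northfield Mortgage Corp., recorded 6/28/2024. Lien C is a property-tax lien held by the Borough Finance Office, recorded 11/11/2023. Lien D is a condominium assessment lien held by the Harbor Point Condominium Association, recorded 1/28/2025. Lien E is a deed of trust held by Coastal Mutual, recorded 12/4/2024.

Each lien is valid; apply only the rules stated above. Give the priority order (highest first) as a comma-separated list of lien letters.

Effective dates after the stated exceptions: B relates back to the deed date 6/17/2024.
D is a condominium assessment lien, so it outranks all other liens regardless of date.
Remaining liens by effective date: C (11/11/2023), B (6/17/2024), A (9/17/2024), E (12/4/2024).
The subordination applies — C was senior to A — so C and A swap.

D, A, B, C, E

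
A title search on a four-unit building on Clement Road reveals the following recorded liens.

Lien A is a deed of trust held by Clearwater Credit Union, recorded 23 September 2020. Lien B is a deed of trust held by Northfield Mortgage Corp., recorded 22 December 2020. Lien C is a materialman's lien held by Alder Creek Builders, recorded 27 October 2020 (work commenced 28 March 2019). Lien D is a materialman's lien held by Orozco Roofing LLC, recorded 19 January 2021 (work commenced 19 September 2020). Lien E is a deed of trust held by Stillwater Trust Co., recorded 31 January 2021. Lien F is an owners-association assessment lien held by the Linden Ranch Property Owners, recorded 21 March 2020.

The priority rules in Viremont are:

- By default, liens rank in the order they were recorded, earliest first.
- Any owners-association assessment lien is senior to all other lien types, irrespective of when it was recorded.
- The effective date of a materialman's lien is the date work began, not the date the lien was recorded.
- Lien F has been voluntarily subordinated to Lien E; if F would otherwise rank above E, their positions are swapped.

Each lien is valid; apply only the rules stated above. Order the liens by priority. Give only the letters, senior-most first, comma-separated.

E, C, D, A, B, F

Adjusting effective dates: C is treated as recorded 28 March 2019, the work-commencement date; D is treated as recorded 19 September 2020, the work-commencement date.
F is an owners-association assessment lien, so it outranks all other liens regardless of date.
The other liens, earliest effective date first: C (28 March 2019), D (19 September 2020), A (23 September 2020), B (22 December 2020), E (31 January 2021).
F is senior to E before the subordination, so the two trade places.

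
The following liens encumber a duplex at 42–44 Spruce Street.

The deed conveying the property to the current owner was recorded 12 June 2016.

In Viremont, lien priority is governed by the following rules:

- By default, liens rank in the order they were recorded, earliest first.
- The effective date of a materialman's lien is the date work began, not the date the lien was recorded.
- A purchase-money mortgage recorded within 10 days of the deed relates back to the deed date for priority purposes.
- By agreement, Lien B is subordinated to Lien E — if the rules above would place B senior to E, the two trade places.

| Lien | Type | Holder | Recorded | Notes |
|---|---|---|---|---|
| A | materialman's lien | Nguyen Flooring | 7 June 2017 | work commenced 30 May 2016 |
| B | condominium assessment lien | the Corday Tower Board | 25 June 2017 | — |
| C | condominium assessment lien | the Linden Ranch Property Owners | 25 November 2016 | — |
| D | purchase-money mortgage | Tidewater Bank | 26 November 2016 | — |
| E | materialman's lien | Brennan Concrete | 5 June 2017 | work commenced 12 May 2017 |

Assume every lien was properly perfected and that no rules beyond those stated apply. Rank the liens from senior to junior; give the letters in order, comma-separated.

A, C, D, E, B

Effective dates: A relates back to 30 May 2016 (work commenced); D was recorded 167 days after the deed, outside the 10-day window, so it keeps its recording date; E is treated as recorded 12 May 2017, the work-commencement date.
By effective date: A (30 May 2016), C (25 November 2016), D (26 November 2016), E (12 May 2017), B (25 June 2017).
Since B is not senior to E, the subordination leaves the order unchanged.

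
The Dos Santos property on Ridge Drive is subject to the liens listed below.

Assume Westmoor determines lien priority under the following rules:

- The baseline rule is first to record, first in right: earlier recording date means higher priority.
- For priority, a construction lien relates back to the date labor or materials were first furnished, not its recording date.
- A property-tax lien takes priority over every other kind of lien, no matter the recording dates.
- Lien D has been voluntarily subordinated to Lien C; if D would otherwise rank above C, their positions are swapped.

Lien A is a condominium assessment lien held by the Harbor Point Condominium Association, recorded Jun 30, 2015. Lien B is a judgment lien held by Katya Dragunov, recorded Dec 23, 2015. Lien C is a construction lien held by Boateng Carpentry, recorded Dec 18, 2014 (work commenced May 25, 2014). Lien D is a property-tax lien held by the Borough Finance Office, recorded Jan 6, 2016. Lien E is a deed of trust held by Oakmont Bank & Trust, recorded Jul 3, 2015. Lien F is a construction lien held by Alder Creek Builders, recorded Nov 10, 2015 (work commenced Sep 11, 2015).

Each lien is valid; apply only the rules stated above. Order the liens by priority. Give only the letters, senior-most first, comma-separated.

Adjusting effective dates: C's effective date is May 25, 2014, when work began; F relates back to Sep 11, 2015 (work commenced).
D is a property-tax lien and takes priority over every other lien.
Remaining liens by effective date: C (May 25, 2014), A (Jun 30, 2015), E (Jul 3, 2015), F (Sep 11, 2015), B (Dec 23, 2015).
D would otherwise be senior to C, so under the subordination agreement D and C exchange positions.

C, D, A, E, F, B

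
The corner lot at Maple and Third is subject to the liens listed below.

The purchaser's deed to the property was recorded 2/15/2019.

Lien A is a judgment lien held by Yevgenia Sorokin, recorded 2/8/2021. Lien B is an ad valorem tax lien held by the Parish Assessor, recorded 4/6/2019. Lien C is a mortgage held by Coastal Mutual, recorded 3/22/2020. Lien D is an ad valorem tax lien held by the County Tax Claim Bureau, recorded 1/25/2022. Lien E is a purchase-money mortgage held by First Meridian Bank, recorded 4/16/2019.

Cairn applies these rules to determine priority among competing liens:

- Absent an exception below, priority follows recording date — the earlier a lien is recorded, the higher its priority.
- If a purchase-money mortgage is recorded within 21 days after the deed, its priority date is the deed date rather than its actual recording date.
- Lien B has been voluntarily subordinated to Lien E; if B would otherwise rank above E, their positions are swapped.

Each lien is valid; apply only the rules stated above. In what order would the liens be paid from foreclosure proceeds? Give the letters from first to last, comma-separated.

E, B, C, A, D

Effective dates after the stated exceptions: E missed the 21-day window (60 days after the deed), so its recording date stands.
Sorted by effective date: B (4/6/2019), E (4/16/2019), C (3/22/2020), A (2/8/2021), D (1/25/2022).
B would otherwise be senior to E, so under the subordination agreement B and E exchange positions.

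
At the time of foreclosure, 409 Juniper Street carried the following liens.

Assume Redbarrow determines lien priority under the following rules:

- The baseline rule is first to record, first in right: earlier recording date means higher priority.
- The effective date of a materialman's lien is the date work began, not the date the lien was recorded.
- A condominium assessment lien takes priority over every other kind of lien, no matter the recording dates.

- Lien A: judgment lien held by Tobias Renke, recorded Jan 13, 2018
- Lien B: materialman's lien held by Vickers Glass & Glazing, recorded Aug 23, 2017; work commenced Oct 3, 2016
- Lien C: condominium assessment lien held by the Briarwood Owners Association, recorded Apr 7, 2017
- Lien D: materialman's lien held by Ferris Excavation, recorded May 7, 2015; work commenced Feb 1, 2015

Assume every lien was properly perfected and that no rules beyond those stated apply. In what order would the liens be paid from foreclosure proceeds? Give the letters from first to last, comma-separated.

C, D, B, A

Adjusting effective dates: B's effective date is Oct 3, 2016, when work began; D is treated as recorded Feb 1, 2015, the work-commencement date.
As a condominium assessment lien, C is senior to every other lien.
Among the remaining liens, by effective date: D (Feb 1, 2015), B (Oct 3, 2016), A (Jan 13, 2018).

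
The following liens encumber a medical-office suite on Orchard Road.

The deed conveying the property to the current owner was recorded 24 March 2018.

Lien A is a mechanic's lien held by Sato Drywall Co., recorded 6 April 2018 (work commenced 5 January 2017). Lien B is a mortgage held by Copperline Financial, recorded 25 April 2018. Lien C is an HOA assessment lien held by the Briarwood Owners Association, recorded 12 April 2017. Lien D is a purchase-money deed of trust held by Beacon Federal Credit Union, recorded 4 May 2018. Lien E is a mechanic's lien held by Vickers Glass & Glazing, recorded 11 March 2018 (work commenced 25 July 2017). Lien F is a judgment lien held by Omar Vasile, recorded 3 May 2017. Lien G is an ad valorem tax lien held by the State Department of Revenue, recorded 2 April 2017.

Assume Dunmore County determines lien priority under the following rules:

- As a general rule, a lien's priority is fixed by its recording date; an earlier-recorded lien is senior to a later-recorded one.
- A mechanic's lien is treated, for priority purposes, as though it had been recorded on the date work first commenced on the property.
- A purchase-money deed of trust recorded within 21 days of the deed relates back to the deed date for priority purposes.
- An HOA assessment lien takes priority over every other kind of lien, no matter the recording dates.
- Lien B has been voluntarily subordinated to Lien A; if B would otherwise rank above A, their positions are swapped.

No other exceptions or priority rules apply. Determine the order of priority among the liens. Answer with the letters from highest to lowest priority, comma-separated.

First, effective dates: A's effective date is 5 January 2017, when work began; D was recorded 41 days after the deed, outside the 21-day window, so it keeps its recording date; E relates back to 25 July 2017 (work commenced).
C, as an HOA assessment lien, has superpriority and ranks first.
Among the remaining liens, by effective date: A (5 January 2017), G (2 April 2017), F (3 May 2017), E (25 July 2017), B (25 April 2018), D (4 May 2018).
B already ranks below A; the subordination has no effect.

C, A, G, F, E, B, D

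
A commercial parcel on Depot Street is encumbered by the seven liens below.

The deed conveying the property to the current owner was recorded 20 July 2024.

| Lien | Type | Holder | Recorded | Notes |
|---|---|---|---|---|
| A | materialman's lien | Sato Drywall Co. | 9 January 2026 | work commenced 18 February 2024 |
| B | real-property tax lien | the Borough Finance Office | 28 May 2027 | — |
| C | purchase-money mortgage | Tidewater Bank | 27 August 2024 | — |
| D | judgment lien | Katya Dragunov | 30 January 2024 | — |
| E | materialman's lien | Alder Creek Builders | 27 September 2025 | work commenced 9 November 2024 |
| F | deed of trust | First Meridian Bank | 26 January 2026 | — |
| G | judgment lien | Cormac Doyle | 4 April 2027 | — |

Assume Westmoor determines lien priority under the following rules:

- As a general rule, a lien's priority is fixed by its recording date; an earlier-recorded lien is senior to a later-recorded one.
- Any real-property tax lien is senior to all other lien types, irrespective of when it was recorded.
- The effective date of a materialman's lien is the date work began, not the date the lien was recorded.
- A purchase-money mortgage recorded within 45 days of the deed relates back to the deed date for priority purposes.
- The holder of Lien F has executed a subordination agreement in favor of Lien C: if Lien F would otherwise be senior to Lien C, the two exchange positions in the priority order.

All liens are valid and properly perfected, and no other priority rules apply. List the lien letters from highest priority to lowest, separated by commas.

First, effective dates: A relates back to 18 February 2024 (work commenced); C relates back to the deed date 20 July 2024; E is treated as recorded 9 November 2024, the work-commencement date.
As a real-property tax lien, B is senior to every other lien.
Among the remaining liens, by effective date: D (30 January 2024), A (18 February 2024), C (20 July 2024), E (9 November 2024), F (26 January 2026), G (4 April 2027).
F is already junior to C, so the subordination agreement changes nothing.

B, D, A, C, E, F, G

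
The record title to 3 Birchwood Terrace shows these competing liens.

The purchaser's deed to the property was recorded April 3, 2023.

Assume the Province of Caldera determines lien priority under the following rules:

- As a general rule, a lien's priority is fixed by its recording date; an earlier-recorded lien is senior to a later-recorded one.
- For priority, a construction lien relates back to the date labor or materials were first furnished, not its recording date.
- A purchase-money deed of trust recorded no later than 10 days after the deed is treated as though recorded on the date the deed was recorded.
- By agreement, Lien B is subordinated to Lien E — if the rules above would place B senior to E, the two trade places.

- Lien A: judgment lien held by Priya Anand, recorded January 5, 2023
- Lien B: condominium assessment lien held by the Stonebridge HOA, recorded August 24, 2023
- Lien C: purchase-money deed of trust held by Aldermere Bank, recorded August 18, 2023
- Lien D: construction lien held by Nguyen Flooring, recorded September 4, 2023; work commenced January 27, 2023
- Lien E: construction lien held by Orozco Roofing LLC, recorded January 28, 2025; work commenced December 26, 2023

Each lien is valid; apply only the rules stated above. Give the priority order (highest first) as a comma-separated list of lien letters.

First, effective dates: C was recorded 137 days after the deed — beyond 10 days — so no relation-back applies; D is treated as recorded January 27, 2023, the work-commencement date; E's effective date is December 26, 2023, when work began.
By effective date, earliest first: A (January 5, 2023), D (January 27, 2023), C (August 18, 2023), B (August 24, 2023), E (December 26, 2023).
B would otherwise be senior to E, so under the subordination agreement B and E exchange positions.

A, D, C, E, B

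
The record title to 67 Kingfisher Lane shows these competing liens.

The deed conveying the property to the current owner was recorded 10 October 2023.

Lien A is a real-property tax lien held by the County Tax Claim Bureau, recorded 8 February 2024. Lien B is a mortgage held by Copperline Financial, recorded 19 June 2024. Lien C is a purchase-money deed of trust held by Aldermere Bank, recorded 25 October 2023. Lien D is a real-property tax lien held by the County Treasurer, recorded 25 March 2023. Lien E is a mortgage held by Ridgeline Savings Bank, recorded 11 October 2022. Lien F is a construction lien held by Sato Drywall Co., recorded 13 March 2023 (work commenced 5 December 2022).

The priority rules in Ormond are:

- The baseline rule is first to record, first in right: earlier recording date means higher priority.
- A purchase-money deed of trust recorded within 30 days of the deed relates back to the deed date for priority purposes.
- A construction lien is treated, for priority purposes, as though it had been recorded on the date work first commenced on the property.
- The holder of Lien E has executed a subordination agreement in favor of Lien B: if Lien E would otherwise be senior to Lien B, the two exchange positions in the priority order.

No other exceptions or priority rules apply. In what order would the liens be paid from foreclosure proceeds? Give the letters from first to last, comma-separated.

Effective dates: C relates back to the deed date 10 October 2023; F relates back to 5 December 2022 (work commenced).
By effective date, earliest first: E (11 October 2022), F (5 December 2022), D (25 March 2023), C (10 October 2023), A (8 February 2024), B (19 June 2024).
E is senior to B before the subordination, so the two trade places.

B, F, D, C, A, E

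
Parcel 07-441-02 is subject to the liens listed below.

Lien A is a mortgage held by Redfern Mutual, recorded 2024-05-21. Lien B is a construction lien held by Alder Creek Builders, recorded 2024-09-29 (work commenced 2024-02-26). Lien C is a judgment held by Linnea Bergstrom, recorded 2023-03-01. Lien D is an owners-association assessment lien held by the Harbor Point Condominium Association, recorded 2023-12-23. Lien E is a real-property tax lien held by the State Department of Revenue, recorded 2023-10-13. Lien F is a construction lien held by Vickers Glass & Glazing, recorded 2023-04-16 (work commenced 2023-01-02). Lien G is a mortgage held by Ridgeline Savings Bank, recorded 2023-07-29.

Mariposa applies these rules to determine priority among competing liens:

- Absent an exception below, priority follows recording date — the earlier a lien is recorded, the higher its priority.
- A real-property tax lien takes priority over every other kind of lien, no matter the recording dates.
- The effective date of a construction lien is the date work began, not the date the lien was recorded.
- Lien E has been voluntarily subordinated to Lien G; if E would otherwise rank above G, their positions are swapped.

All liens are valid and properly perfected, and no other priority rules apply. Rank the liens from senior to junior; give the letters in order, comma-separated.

Effective dates after the stated exceptions: B is treated as recorded 2024-02-26, the work-commencement date; F is treated as recorded 2023-01-02, the work-commencement date.
E is a real-property tax lien, so it outranks all other liens regardless of date.
The other liens, earliest effective date first: F (2023-01-02), C (2023-03-01), G (2023-07-29), D (2023-12-23), B (2024-02-26), A (2024-05-21).
The subordination applies — E was senior to G — so E and G swap.

G, F, C, E, D, B, A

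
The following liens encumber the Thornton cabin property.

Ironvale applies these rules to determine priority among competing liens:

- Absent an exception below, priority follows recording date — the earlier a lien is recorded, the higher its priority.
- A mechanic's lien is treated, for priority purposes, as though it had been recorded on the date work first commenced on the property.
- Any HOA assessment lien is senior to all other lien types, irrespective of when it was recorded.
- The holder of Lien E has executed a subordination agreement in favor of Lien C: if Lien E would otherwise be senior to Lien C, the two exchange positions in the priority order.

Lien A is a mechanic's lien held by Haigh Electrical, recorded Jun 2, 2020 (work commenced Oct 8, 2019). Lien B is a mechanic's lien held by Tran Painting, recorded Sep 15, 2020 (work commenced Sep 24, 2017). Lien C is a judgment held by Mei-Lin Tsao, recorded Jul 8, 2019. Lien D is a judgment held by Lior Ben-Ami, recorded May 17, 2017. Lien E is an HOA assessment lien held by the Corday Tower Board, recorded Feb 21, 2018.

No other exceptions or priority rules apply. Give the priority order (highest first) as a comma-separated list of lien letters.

Effective dates: A's effective date is Oct 8, 2019, when work began; B relates back to Sep 24, 2017 (work commenced).
E is an HOA assessment lien, so it outranks all other liens regardless of date.
Remaining liens by effective date: D (May 17, 2017), B (Sep 24, 2017), C (Jul 8, 2019), A (Oct 8, 2019).
Because E would otherwise rank above C, the subordination swaps them.

C, D, B, E, A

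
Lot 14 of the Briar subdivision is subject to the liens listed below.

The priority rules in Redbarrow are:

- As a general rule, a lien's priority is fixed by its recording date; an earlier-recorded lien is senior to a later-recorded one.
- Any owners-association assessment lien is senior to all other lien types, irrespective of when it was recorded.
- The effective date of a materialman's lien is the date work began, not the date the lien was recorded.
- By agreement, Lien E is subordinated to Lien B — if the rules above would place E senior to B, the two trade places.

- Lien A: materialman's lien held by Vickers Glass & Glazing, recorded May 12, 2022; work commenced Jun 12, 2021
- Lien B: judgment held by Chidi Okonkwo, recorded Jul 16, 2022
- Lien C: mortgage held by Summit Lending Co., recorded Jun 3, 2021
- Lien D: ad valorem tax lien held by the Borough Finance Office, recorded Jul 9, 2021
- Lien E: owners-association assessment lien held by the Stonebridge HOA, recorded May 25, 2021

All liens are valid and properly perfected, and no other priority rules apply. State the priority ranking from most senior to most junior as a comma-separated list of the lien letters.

B, C, A, D, E

First, effective dates: A relates back to Jun 12, 2021 (work commenced).
E is an owners-association assessment lien, so it outranks all other liens regardless of date.
The other liens, earliest effective date first: C (Jun 3, 2021), A (Jun 12, 2021), D (Jul 9, 2021), B (Jul 16, 2022).
Because E would otherwise rank above B, the subordination swaps them.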